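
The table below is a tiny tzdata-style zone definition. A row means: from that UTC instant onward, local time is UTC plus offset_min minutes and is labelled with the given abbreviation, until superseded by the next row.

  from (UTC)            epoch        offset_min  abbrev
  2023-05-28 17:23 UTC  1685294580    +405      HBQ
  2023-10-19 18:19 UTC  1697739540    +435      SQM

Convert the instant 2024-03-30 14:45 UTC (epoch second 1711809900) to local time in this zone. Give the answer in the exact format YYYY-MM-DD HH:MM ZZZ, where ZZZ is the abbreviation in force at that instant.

2024-03-30 22:00 SQM

Query: 2024-03-30 14:45 UTC
Rule 2/2 (SQM, +07:15): 2023-10-19 18:19 UTC ≤ query < +∞
14·60 + 45 + 435 = 1320 min
1320 = 0·1440 + 1320; 1320 = 22·60 + 0 → 22:00, same day
→ 2024-03-30 22:00 SQM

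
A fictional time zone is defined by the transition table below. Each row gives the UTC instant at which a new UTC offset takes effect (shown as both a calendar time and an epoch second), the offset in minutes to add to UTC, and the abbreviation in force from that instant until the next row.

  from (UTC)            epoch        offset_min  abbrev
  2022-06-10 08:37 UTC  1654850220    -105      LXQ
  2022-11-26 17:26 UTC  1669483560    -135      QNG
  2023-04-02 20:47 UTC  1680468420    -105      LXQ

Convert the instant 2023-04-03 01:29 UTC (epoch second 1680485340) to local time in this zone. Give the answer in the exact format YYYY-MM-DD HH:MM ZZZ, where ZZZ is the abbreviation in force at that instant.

Query: 2023-04-03 01:29 UTC
Rule 3/3 (LXQ, -01:45): 2023-04-02 20:47 UTC ≤ query < +∞
1·60 + 29 - 105 = -16 min
-16 = -1·1440 + 1424; 1424 = 23·60 + 44 → 23:44, 2023-04-03 - 1 day = 2023-04-02
→ 2023-04-02 23:44 LXQ

2023-04-02 23:44 LXQ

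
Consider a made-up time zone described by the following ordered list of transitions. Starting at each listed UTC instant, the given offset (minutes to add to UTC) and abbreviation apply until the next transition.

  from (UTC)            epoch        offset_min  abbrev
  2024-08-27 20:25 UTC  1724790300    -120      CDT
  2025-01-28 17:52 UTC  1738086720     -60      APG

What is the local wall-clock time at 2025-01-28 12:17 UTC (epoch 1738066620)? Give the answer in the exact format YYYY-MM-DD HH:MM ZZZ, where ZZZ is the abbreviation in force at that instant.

Query: 2025-01-28 12:17 UTC
Rule 1/2 (CDT, -02:00): 2024-08-27 20:25 UTC ≤ query < 2025-01-28 17:52 UTC
12·60 + 17 - 120 = 617 min
617 = 0·1440 + 617; 617 = 10·60 + 17 → 10:17, same day
→ 2025-01-28 10:17 CDT

2025-01-28 10:17 CDT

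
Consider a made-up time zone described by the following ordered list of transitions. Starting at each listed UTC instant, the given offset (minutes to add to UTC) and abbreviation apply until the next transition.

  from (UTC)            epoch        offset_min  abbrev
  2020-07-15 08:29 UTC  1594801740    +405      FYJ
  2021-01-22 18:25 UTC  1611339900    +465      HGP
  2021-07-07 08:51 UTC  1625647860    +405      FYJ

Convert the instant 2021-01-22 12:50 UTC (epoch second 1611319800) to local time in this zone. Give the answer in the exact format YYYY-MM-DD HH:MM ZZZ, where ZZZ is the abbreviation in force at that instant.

2021-01-22 19:35 FYJ

Query: 2021-01-22 12:50 UTC
Rule 1/3 (FYJ, +06:45): 2020-07-15 08:29 UTC ≤ query < 2021-01-22 18:25 UTC
12·60 + 50 + 405 = 1175 min
1175 = 0·1440 + 1175; 1175 = 19·60 + 35 → 19:35, same day
→ 2021-01-22 19:35 FYJ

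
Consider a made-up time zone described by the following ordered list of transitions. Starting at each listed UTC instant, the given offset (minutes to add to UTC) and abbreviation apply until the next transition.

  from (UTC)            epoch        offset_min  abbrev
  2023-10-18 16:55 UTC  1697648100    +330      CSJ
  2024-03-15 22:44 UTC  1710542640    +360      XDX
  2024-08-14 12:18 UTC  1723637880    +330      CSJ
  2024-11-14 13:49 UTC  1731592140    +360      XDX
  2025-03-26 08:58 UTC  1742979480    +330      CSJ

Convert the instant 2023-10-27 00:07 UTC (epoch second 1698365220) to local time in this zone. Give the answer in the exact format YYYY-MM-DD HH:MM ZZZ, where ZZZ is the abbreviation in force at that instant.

2023-10-27 05:37 CSJ

Query: 2023-10-27 00:07 UTC
Rule 1/5 (CSJ, +05:30): 2023-10-18 16:55 UTC ≤ query < 2024-03-15 22:44 UTC
0·60 + 7 + 330 = 337 min
337 = 0·1440 + 337; 337 = 5·60 + 37 → 05:37, same day
→ 2023-10-27 05:37 CSJ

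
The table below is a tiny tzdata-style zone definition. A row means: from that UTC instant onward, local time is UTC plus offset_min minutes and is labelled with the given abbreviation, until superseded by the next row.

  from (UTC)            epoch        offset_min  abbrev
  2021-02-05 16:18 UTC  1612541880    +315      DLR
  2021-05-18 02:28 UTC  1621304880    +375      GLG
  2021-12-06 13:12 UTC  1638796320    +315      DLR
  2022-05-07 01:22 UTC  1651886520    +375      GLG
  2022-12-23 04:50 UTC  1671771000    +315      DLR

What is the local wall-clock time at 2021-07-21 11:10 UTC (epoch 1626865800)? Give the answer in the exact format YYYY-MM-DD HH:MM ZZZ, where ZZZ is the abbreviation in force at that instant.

2021-07-21 17:25 GLG

Query: 2021-07-21 11:10 UTC
Rule 2/5 (GLG, +06:15): 2021-05-18 02:28 UTC ≤ query < 2021-12-06 13:12 UTC
11·60 + 10 + 375 = 1045 min
1045 = 0·1440 + 1045; 1045 = 17·60 + 25 → 17:25, same day
→ 2021-07-21 17:25 GLG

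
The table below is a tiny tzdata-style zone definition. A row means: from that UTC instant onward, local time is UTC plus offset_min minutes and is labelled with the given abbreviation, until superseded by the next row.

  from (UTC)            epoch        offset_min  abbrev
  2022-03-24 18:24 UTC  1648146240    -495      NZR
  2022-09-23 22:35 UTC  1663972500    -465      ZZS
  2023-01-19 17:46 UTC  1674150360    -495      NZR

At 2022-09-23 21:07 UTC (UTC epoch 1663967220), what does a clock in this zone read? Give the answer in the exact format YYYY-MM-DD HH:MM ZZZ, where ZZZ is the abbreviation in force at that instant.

2022-09-23 12:52 NZR

Query: 2022-09-23 21:07 UTC
Rule 1/3 (NZR, -08:15): 2022-03-24 18:24 UTC ≤ query < 2022-09-23 22:35 UTC
21·60 + 7 - 495 = 772 min
772 = 0·1440 + 772; 772 = 12·60 + 52 → 12:52, same day
→ 2022-09-23 12:52 NZR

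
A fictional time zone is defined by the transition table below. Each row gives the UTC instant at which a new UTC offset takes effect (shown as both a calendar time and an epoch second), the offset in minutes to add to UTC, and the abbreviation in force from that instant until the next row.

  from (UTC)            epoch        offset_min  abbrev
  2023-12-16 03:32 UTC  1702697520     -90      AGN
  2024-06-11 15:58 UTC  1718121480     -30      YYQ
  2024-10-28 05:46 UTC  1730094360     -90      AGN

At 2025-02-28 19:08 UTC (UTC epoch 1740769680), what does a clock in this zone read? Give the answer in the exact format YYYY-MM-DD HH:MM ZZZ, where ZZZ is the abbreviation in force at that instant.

2025-02-28 17:38 AGN

Query: 2025-02-28 19:08 UTC
Rule 3/3 (AGN, -01:30): 2024-10-28 05:46 UTC ≤ query < +∞
19·60 + 8 - 90 = 1058 min
1058 = 0·1440 + 1058; 1058 = 17·60 + 38 → 17:38, same day
→ 2025-02-28 17:38 AGN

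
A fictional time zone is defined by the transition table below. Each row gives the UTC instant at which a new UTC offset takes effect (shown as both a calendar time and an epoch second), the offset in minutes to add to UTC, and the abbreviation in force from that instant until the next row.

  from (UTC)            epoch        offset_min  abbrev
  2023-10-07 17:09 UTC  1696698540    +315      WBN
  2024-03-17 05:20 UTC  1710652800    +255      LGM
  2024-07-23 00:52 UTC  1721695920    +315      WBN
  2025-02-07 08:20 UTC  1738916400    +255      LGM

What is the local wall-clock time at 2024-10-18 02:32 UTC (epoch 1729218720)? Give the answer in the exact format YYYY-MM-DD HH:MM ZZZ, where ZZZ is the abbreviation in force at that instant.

2024-10-18 07:47 WBN

Query: 2024-10-18 02:32 UTC
Rule 3/4 (WBN, +05:15): 2024-07-23 00:52 UTC ≤ query < 2025-02-07 08:20 UTC
2·60 + 32 + 315 = 467 min
467 = 0·1440 + 467; 467 = 7·60 + 47 → 07:47, same day
→ 2024-10-18 07:47 WBN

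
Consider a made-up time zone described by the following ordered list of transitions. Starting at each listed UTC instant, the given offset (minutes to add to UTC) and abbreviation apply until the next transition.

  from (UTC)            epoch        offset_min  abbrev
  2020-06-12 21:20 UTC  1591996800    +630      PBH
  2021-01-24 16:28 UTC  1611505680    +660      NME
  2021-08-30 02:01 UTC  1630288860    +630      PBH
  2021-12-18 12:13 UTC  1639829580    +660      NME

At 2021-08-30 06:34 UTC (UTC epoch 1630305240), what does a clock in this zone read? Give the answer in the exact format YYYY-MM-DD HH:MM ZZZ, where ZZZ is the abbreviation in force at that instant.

Query: 2021-08-30 06:34 UTC
Rule 3/4 (PBH, +10:30): 2021-08-30 02:01 UTC ≤ query < 2021-12-18 12:13 UTC
6·60 + 34 + 630 = 1024 min
1024 = 0·1440 + 1024; 1024 = 17·60 + 4 → 17:04, same day
→ 2021-08-30 17:04 PBH

2021-08-30 17:04 PBH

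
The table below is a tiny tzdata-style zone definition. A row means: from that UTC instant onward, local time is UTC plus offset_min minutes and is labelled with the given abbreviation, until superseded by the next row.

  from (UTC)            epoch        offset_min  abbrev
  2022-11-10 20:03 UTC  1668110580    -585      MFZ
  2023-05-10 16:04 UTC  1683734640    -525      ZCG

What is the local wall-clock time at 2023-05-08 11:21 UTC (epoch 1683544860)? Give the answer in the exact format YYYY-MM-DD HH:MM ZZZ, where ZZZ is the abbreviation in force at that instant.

Query: 2023-05-08 11:21 UTC
Rule 1/2 (MFZ, -09:45): 2022-11-10 20:03 UTC ≤ query < 2023-05-10 16:04 UTC
11·60 + 21 - 585 = 96 min
96 = 0·1440 + 96; 96 = 1·60 + 36 → 01:36, same day
→ 2023-05-08 01:36 MFZ

2023-05-08 01:36 MFZ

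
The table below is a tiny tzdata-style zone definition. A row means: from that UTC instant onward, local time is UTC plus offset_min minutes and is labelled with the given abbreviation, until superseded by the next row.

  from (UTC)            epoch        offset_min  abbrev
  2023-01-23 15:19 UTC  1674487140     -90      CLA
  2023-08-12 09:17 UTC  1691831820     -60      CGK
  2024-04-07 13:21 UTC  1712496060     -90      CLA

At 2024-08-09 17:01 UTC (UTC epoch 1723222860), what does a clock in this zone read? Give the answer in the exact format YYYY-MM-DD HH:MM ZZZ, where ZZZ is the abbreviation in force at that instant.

2024-08-09 15:31 CLA

Query: 2024-08-09 17:01 UTC
Rule 3/3 (CLA, -01:30): 2024-04-07 13:21 UTC ≤ query < +∞
17·60 + 1 - 90 = 931 min
931 = 0·1440 + 931; 931 = 15·60 + 31 → 15:31, same day
→ 2024-08-09 15:31 CLA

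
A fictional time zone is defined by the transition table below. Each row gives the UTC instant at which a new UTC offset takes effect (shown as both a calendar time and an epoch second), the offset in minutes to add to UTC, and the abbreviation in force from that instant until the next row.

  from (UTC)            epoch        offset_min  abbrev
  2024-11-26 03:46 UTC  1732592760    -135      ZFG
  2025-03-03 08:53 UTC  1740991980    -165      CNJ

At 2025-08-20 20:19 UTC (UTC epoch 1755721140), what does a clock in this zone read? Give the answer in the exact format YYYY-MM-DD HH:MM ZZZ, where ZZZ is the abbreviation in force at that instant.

Query: 2025-08-20 20:19 UTC
Rule 2/2 (CNJ, -02:45): 2025-03-03 08:53 UTC ≤ query < +∞
20·60 + 19 - 165 = 1054 min
1054 = 0·1440 + 1054; 1054 = 17·60 + 34 → 17:34, same day
→ 2025-08-20 17:34 CNJ

2025-08-20 17:34 CNJ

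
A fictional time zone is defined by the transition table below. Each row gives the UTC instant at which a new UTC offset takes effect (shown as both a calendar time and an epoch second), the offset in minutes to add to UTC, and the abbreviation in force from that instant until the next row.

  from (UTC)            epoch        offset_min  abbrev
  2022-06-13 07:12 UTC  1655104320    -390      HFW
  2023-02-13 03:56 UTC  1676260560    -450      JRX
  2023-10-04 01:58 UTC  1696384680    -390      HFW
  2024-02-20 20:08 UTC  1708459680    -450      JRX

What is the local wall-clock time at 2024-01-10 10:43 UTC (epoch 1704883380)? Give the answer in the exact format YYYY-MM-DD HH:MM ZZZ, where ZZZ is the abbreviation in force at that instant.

2024-01-10 04:13 HFW

Query: 2024-01-10 10:43 UTC
Rule 3/4 (HFW, -06:30): 2023-10-04 01:58 UTC ≤ query < 2024-02-20 20:08 UTC
10·60 + 43 - 390 = 253 min
253 = 0·1440 + 253; 253 = 4·60 + 13 → 04:13, same day
→ 2024-01-10 04:13 HFW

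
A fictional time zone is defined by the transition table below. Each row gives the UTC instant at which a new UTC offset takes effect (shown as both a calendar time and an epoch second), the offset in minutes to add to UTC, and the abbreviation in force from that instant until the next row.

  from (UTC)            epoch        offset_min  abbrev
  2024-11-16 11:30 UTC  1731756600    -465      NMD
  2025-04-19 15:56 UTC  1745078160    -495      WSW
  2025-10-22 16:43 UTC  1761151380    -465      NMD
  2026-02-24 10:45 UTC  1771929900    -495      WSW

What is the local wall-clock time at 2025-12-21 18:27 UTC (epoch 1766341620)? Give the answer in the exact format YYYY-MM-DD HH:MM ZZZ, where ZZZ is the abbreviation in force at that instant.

2025-12-21 10:42 NMD

Query: 2025-12-21 18:27 UTC
Rule 3/4 (NMD, -07:45): 2025-10-22 16:43 UTC ≤ query < 2026-02-24 10:45 UTC
18·60 + 27 - 465 = 642 min
642 = 0·1440 + 642; 642 = 10·60 + 42 → 10:42, same day
→ 2025-12-21 10:42 NMD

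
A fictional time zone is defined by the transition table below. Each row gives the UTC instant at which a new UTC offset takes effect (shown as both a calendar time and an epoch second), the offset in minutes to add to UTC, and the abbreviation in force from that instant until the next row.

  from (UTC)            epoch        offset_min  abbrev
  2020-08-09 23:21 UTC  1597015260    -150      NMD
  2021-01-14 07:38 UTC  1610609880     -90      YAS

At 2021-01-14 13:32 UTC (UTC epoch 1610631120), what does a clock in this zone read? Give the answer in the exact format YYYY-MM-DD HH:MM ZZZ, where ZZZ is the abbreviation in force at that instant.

Query: 2021-01-14 13:32 UTC
Rule 2/2 (YAS, -01:30): 2021-01-14 07:38 UTC ≤ query < +∞
13·60 + 32 - 90 = 722 min
722 = 0·1440 + 722; 722 = 12·60 + 2 → 12:02, same day
→ 2021-01-14 12:02 YAS

2021-01-14 12:02 YAS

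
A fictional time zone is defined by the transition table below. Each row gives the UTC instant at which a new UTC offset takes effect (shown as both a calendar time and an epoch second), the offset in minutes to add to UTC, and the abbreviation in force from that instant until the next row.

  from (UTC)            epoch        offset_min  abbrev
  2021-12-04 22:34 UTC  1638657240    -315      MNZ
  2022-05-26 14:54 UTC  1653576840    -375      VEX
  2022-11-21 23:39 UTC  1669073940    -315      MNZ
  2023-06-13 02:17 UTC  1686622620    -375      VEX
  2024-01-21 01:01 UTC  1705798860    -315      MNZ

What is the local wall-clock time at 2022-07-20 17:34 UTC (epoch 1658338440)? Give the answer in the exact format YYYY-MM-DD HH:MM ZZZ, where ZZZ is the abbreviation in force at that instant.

2022-07-20 11:19 VEX

Query: 2022-07-20 17:34 UTC
Rule 2/5 (VEX, -06:15): 2022-05-26 14:54 UTC ≤ query < 2022-11-21 23:39 UTC
17·60 + 34 - 375 = 679 min
679 = 0·1440 + 679; 679 = 11·60 + 19 → 11:19, same day
→ 2022-07-20 11:19 VEX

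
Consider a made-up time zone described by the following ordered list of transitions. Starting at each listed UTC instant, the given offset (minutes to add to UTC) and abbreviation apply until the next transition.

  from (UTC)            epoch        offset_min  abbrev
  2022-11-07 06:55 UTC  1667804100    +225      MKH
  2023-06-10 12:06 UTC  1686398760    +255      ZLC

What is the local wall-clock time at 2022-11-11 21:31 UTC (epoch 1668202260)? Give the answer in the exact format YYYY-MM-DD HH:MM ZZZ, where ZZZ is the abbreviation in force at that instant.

2022-11-12 01:16 MKH

Query: 2022-11-11 21:31 UTC
Rule 1/2 (MKH, +03:45): 2022-11-07 06:55 UTC ≤ query < 2023-06-10 12:06 UTC
21·60 + 31 + 225 = 1516 min
1516 = 1·1440 + 76; 76 = 1·60 + 16 → 01:16, 2022-11-11 + 1 day = 2022-11-12
→ 2022-11-12 01:16 MKH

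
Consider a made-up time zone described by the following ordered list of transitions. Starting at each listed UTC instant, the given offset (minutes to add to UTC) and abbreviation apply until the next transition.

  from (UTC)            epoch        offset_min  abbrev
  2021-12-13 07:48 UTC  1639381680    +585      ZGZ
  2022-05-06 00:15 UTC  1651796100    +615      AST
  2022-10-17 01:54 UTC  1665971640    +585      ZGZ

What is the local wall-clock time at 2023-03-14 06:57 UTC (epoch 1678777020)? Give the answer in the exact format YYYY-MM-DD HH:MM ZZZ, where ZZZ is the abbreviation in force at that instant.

Query: 2023-03-14 06:57 UTC
Rule 3/3 (ZGZ, +09:45): 2022-10-17 01:54 UTC ≤ query < +∞
6·60 + 57 + 585 = 1002 min
1002 = 0·1440 + 1002; 1002 = 16·60 + 42 → 16:42, same day
→ 2023-03-14 16:42 ZGZ

2023-03-14 16:42 ZGZ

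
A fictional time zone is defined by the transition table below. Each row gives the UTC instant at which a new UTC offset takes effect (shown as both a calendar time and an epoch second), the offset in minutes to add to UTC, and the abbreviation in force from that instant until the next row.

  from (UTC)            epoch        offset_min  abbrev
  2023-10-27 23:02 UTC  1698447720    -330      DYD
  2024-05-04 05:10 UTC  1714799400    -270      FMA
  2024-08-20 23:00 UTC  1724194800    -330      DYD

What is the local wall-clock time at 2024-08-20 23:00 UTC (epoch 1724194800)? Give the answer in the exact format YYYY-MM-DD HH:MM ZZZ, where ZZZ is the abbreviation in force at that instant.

Query: 2024-08-20 23:00 UTC
Rule 3/3 (DYD, -05:30): 2024-08-20 23:00 UTC ≤ query < +∞
23·60 + 0 - 330 = 1050 min
1050 = 0·1440 + 1050; 1050 = 17·60 + 30 → 17:30, same day
→ 2024-08-20 17:30 DYD

2024-08-20 17:30 DYD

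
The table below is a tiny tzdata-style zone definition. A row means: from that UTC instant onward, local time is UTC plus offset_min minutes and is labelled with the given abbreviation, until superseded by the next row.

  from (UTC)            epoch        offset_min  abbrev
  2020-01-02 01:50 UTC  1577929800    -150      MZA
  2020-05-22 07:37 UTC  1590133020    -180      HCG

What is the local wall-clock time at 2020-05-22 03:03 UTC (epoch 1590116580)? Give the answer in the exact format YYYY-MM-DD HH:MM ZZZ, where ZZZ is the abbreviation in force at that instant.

2020-05-22 00:33 MZA

Query: 2020-05-22 03:03 UTC
Rule 1/2 (MZA, -02:30): 2020-01-02 01:50 UTC ≤ query < 2020-05-22 07:37 UTC
3·60 + 3 - 150 = 33 min
33 = 0·1440 + 33; 33 = 0·60 + 33 → 00:33, same day
→ 2020-05-22 00:33 MZA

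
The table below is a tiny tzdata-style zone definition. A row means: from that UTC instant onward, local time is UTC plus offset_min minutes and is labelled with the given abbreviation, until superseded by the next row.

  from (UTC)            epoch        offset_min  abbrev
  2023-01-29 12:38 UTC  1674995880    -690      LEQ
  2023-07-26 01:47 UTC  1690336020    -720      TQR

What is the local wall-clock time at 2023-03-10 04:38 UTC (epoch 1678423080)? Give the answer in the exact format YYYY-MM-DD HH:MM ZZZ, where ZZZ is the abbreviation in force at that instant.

2023-03-09 17:08 LEQ

Query: 2023-03-10 04:38 UTC
Rule 1/2 (LEQ, -11:30): 2023-01-29 12:38 UTC ≤ query < 2023-07-26 01:47 UTC
4·60 + 38 - 690 = -412 min
-412 = -1·1440 + 1028; 1028 = 17·60 + 8 → 17:08, 2023-03-10 - 1 day = 2023-03-09
→ 2023-03-09 17:08 LEQ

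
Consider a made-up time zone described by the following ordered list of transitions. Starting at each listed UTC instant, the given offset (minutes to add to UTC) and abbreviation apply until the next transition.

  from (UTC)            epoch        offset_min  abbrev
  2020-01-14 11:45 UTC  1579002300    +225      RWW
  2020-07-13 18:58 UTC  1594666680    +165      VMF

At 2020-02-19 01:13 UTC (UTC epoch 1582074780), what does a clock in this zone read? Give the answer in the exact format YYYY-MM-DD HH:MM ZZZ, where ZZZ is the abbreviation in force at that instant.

2020-02-19 04:58 RWW

Query: 2020-02-19 01:13 UTC
Rule 1/2 (RWW, +03:45): 2020-01-14 11:45 UTC ≤ query < 2020-07-13 18:58 UTC
1·60 + 13 + 225 = 298 min
298 = 0·1440 + 298; 298 = 4·60 + 58 → 04:58, same day
→ 2020-02-19 04:58 RWW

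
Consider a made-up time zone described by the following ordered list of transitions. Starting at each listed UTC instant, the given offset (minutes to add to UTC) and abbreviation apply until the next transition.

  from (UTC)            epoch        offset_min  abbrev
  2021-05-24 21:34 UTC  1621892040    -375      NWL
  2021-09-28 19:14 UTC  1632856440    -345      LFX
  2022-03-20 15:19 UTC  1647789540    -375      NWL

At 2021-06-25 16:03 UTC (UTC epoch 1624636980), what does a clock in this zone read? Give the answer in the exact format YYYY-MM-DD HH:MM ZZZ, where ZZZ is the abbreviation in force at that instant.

Query: 2021-06-25 16:03 UTC
Rule 1/3 (NWL, -06:15): 2021-05-24 21:34 UTC ≤ query < 2021-09-28 19:14 UTC
16·60 + 3 - 375 = 588 min
588 = 0·1440 + 588; 588 = 9·60 + 48 → 09:48, same day
→ 2021-06-25 09:48 NWL

2021-06-25 09:48 NWL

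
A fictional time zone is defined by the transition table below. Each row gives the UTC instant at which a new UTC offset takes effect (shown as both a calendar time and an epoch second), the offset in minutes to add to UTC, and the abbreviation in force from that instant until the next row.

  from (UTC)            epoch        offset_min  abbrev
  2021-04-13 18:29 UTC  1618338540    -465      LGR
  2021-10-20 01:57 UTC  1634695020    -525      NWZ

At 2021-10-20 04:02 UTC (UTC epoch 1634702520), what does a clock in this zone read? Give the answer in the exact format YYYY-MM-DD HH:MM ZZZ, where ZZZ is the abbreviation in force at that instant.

Query: 2021-10-20 04:02 UTC
Rule 2/2 (NWZ, -08:45): 2021-10-20 01:57 UTC ≤ query < +∞
4·60 + 2 - 525 = -283 min
-283 = -1·1440 + 1157; 1157 = 19·60 + 17 → 19:17, 2021-10-20 - 1 day = 2021-10-19
→ 2021-10-19 19:17 NWZ

2021-10-19 19:17 NWZ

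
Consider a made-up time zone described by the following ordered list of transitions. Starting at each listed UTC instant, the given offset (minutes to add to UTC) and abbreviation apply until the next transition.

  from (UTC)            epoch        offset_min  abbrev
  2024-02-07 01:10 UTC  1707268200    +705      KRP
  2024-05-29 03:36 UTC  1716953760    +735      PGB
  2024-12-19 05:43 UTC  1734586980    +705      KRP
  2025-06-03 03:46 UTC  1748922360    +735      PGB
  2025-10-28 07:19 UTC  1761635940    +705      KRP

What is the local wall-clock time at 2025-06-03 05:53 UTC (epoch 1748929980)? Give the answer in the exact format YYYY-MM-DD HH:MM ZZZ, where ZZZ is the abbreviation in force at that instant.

Query: 2025-06-03 05:53 UTC
Rule 4/5 (PGB, +12:15): 2025-06-03 03:46 UTC ≤ query < 2025-10-28 07:19 UTC
5·60 + 53 + 735 = 1088 min
1088 = 0·1440 + 1088; 1088 = 18·60 + 8 → 18:08, same day
→ 2025-06-03 18:08 PGB

2025-06-03 18:08 PGB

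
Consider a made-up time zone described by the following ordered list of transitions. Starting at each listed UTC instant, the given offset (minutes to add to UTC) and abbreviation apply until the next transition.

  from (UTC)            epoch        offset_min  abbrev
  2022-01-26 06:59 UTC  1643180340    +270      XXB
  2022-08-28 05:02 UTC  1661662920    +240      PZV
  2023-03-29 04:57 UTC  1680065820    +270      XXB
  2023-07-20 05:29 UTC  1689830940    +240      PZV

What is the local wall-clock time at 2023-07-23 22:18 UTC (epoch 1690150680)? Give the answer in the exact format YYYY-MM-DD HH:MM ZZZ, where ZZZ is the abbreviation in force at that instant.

Query: 2023-07-23 22:18 UTC
Rule 4/4 (PZV, +04:00): 2023-07-20 05:29 UTC ≤ query < +∞
22·60 + 18 + 240 = 1578 min
1578 = 1·1440 + 138; 138 = 2·60 + 18 → 02:18, 2023-07-23 + 1 day = 2023-07-24
→ 2023-07-24 02:18 PZV

2023-07-24 02:18 PZV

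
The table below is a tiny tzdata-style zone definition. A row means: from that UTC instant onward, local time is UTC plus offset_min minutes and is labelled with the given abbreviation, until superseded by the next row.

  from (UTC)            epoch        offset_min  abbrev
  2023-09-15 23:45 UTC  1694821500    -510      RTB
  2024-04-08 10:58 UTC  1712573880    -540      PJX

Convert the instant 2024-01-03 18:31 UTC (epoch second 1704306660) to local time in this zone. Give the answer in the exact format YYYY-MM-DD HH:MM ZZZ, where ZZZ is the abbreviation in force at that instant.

Query: 2024-01-03 18:31 UTC
Rule 1/2 (RTB, -08:30): 2023-09-15 23:45 UTC ≤ query < 2024-04-08 10:58 UTC
18·60 + 31 - 510 = 601 min
601 = 0·1440 + 601; 601 = 10·60 + 1 → 10:01, same day
→ 2024-01-03 10:01 RTB

2024-01-03 10:01 RTB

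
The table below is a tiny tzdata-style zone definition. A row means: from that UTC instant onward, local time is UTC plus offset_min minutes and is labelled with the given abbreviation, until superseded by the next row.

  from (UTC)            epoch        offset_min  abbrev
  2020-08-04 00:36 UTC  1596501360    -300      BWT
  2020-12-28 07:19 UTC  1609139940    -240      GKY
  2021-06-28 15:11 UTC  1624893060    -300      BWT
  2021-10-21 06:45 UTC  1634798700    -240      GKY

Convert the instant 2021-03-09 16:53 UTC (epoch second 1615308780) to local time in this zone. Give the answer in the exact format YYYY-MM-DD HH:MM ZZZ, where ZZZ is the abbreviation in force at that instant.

Query: 2021-03-09 16:53 UTC
Rule 2/4 (GKY, -04:00): 2020-12-28 07:19 UTC ≤ query < 2021-06-28 15:11 UTC
16·60 + 53 - 240 = 773 min
773 = 0·1440 + 773; 773 = 12·60 + 53 → 12:53, same day
→ 2021-03-09 12:53 GKY

2021-03-09 12:53 GKY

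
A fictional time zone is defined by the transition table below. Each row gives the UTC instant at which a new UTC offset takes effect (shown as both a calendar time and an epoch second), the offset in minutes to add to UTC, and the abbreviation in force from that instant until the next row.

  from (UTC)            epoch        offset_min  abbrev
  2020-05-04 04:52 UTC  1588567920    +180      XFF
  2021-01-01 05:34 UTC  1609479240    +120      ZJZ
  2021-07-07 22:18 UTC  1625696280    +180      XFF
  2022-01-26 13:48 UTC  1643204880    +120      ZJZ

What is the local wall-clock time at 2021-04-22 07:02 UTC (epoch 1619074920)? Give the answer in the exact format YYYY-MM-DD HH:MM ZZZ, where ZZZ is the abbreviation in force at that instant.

2021-04-22 09:02 ZJZ

Query: 2021-04-22 07:02 UTC
Rule 2/4 (ZJZ, +02:00): 2021-01-01 05:34 UTC ≤ query < 2021-07-07 22:18 UTC
7·60 + 2 + 120 = 542 min
542 = 0·1440 + 542; 542 = 9·60 + 2 → 09:02, same day
→ 2021-04-22 09:02 ZJZ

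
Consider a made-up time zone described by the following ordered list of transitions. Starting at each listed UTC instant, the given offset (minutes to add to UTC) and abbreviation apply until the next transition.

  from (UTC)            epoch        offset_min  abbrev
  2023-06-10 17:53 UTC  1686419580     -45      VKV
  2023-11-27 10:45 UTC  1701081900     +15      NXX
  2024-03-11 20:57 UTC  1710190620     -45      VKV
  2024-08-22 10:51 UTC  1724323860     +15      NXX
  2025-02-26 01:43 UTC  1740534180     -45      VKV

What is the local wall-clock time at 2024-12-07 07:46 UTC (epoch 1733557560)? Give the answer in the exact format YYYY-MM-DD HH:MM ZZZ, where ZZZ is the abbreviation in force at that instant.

Query: 2024-12-07 07:46 UTC
Rule 4/5 (NXX, +00:15): 2024-08-22 10:51 UTC ≤ query < 2025-02-26 01:43 UTC
7·60 + 46 + 15 = 481 min
481 = 0·1440 + 481; 481 = 8·60 + 1 → 08:01, same day
→ 2024-12-07 08:01 NXX

2024-12-07 08:01 NXX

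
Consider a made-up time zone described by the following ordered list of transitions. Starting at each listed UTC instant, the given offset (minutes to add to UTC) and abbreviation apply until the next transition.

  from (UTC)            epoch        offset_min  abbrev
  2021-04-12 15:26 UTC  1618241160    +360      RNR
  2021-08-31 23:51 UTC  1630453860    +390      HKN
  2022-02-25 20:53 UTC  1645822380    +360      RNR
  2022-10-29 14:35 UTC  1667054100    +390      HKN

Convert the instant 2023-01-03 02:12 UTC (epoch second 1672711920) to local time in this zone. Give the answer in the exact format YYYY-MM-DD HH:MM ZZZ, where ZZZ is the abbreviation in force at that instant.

Query: 2023-01-03 02:12 UTC
Rule 4/4 (HKN, +06:30): 2022-10-29 14:35 UTC ≤ query < +∞
2·60 + 12 + 390 = 522 min
522 = 0·1440 + 522; 522 = 8·60 + 42 → 08:42, same day
→ 2023-01-03 08:42 HKN

2023-01-03 08:42 HKN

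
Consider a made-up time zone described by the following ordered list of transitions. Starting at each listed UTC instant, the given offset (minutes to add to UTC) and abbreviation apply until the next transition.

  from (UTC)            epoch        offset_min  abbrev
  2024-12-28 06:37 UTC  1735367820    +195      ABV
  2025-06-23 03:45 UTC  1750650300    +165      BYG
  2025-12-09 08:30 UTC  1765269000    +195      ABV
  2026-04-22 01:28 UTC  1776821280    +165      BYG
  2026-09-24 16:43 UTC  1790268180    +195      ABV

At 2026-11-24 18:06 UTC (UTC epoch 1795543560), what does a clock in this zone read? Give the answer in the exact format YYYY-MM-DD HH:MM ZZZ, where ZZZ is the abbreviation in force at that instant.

Query: 2026-11-24 18:06 UTC
Rule 5/5 (ABV, +03:15): 2026-09-24 16:43 UTC ≤ query < +∞
18·60 + 6 + 195 = 1281 min
1281 = 0·1440 + 1281; 1281 = 21·60 + 21 → 21:21, same day
→ 2026-11-24 21:21 ABV

2026-11-24 21:21 ABV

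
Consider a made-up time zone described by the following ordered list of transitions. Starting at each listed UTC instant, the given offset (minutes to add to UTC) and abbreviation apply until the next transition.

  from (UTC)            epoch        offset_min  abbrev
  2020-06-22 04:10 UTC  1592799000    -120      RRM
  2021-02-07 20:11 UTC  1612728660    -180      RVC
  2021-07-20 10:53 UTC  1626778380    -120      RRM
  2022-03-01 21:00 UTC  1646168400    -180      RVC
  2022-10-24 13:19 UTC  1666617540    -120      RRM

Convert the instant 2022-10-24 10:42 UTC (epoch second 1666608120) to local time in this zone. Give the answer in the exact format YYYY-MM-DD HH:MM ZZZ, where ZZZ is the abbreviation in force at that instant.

Query: 2022-10-24 10:42 UTC
Rule 4/5 (RVC, -03:00): 2022-03-01 21:00 UTC ≤ query < 2022-10-24 13:19 UTC
10·60 + 42 - 180 = 462 min
462 = 0·1440 + 462; 462 = 7·60 + 42 → 07:42, same day
→ 2022-10-24 07:42 RVC

2022-10-24 07:42 RVC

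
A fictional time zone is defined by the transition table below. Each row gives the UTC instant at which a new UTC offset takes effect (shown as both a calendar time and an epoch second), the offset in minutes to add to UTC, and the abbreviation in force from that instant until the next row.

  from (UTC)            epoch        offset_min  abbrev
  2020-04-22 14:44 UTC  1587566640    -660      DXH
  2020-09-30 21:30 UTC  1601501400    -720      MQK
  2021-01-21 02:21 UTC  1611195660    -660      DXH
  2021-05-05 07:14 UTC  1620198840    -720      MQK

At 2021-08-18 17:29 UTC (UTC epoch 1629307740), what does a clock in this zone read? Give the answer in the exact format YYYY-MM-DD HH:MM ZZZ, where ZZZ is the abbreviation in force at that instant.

Query: 2021-08-18 17:29 UTC
Rule 4/4 (MQK, -12:00): 2021-05-05 07:14 UTC ≤ query < +∞
17·60 + 29 - 720 = 329 min
329 = 0·1440 + 329; 329 = 5·60 + 29 → 05:29, same day
→ 2021-08-18 05:29 MQK

2021-08-18 05:29 MQK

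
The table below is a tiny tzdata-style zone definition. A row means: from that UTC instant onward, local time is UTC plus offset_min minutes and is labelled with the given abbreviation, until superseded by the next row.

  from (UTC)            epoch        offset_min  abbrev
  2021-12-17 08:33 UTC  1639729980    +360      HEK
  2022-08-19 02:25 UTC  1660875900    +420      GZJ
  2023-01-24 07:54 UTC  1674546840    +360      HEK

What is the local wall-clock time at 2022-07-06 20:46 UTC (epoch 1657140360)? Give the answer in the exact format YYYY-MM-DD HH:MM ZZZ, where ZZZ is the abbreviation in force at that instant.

2022-07-07 02:46 HEK

Query: 2022-07-06 20:46 UTC
Rule 1/3 (HEK, +06:00): 2021-12-17 08:33 UTC ≤ query < 2022-08-19 02:25 UTC
20·60 + 46 + 360 = 1606 min
1606 = 1·1440 + 166; 166 = 2·60 + 46 → 02:46, 2022-07-06 + 1 day = 2022-07-07
→ 2022-07-07 02:46 HEK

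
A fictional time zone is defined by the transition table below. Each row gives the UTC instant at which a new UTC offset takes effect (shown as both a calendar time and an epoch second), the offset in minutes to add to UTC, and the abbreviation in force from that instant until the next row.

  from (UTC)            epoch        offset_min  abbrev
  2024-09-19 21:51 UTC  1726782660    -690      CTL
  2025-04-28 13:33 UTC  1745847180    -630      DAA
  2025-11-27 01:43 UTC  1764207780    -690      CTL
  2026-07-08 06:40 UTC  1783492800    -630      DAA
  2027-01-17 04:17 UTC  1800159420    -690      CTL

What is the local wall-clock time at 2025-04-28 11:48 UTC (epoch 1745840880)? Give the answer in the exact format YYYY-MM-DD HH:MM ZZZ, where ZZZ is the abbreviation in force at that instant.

2025-04-28 00:18 CTL

Query: 2025-04-28 11:48 UTC
Rule 1/5 (CTL, -11:30): 2024-09-19 21:51 UTC ≤ query < 2025-04-28 13:33 UTC
11·60 + 48 - 690 = 18 min
18 = 0·1440 + 18; 18 = 0·60 + 18 → 00:18, same day
→ 2025-04-28 00:18 CTL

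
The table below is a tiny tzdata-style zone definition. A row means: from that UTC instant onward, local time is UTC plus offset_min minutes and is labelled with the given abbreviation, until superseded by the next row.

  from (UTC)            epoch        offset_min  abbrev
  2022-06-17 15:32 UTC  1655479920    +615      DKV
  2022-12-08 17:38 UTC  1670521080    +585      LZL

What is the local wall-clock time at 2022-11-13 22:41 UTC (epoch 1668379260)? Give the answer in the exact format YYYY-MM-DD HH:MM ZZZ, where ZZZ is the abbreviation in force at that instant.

Query: 2022-11-13 22:41 UTC
Rule 1/2 (DKV, +10:15): 2022-06-17 15:32 UTC ≤ query < 2022-12-08 17:38 UTC
22·60 + 41 + 615 = 1976 min
1976 = 1·1440 + 536; 536 = 8·60 + 56 → 08:56, 2022-11-13 + 1 day = 2022-11-14
→ 2022-11-14 08:56 DKV

2022-11-14 08:56 DKV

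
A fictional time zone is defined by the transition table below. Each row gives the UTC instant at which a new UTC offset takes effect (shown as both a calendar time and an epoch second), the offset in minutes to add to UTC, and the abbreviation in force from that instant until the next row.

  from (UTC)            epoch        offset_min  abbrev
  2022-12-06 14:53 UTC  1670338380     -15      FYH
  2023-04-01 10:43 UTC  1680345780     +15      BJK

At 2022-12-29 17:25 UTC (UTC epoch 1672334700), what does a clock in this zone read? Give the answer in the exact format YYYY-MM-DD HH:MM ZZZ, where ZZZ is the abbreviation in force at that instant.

Query: 2022-12-29 17:25 UTC
Rule 1/2 (FYH, -00:15): 2022-12-06 14:53 UTC ≤ query < 2023-04-01 10:43 UTC
17·60 + 25 - 15 = 1030 min
1030 = 0·1440 + 1030; 1030 = 17·60 + 10 → 17:10, same day
→ 2022-12-29 17:10 FYH

2022-12-29 17:10 FYH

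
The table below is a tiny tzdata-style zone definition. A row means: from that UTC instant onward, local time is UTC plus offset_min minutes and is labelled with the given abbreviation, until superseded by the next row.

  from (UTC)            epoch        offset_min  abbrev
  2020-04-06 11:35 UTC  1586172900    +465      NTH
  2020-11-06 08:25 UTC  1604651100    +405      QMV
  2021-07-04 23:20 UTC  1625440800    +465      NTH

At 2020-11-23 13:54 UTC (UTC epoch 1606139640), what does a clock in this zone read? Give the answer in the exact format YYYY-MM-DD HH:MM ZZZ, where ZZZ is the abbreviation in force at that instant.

Query: 2020-11-23 13:54 UTC
Rule 2/3 (QMV, +06:45): 2020-11-06 08:25 UTC ≤ query < 2021-07-04 23:20 UTC
13·60 + 54 + 405 = 1239 min
1239 = 0·1440 + 1239; 1239 = 20·60 + 39 → 20:39, same day
→ 2020-11-23 20:39 QMV

2020-11-23 20:39 QMV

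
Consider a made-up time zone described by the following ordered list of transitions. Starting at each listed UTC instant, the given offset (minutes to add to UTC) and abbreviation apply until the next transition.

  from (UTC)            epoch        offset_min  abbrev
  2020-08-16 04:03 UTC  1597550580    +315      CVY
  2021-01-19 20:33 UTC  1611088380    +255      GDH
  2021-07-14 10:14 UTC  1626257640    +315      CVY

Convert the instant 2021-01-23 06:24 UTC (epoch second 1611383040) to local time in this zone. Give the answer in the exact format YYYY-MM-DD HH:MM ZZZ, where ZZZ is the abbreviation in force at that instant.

Query: 2021-01-23 06:24 UTC
Rule 2/3 (GDH, +04:15): 2021-01-19 20:33 UTC ≤ query < 2021-07-14 10:14 UTC
6·60 + 24 + 255 = 639 min
639 = 0·1440 + 639; 639 = 10·60 + 39 → 10:39, same day
→ 2021-01-23 10:39 GDH

2021-01-23 10:39 GDH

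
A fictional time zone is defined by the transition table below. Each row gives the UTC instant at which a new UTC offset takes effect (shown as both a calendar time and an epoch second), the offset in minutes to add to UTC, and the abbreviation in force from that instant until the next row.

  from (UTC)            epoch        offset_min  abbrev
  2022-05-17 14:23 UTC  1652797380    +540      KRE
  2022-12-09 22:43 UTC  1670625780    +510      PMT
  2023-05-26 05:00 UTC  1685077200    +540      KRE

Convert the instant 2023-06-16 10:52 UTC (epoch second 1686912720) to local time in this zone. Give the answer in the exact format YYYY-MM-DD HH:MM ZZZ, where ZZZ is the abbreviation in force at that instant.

Query: 2023-06-16 10:52 UTC
Rule 3/3 (KRE, +09:00): 2023-05-26 05:00 UTC ≤ query < +∞
10·60 + 52 + 540 = 1192 min
1192 = 0·1440 + 1192; 1192 = 19·60 + 52 → 19:52, same day
→ 2023-06-16 19:52 KRE

2023-06-16 19:52 KRE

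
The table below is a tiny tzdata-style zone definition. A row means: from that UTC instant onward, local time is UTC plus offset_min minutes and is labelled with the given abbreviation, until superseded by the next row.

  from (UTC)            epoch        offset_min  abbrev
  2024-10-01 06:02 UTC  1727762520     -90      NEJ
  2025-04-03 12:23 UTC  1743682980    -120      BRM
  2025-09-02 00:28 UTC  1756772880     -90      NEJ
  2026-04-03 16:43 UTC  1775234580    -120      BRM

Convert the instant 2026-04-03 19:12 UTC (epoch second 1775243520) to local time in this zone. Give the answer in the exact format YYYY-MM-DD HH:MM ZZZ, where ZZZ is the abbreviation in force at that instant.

Query: 2026-04-03 19:12 UTC
Rule 4/4 (BRM, -02:00): 2026-04-03 16:43 UTC ≤ query < +∞
19·60 + 12 - 120 = 1032 min
1032 = 0·1440 + 1032; 1032 = 17·60 + 12 → 17:12, same day
→ 2026-04-03 17:12 BRM

2026-04-03 17:12 BRM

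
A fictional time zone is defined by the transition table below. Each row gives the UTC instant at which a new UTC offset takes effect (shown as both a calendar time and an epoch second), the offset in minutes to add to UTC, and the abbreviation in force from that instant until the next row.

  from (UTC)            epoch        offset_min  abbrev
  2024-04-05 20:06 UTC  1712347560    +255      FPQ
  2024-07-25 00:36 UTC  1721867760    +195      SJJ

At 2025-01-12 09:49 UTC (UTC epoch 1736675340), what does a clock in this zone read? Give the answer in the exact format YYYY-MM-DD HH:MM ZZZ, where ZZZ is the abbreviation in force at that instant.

2025-01-12 13:04 SJJ

Query: 2025-01-12 09:49 UTC
Rule 2/2 (SJJ, +03:15): 2024-07-25 00:36 UTC ≤ query < +∞
9·60 + 49 + 195 = 784 min
784 = 0·1440 + 784; 784 = 13·60 + 4 → 13:04, same day
→ 2025-01-12 13:04 SJJ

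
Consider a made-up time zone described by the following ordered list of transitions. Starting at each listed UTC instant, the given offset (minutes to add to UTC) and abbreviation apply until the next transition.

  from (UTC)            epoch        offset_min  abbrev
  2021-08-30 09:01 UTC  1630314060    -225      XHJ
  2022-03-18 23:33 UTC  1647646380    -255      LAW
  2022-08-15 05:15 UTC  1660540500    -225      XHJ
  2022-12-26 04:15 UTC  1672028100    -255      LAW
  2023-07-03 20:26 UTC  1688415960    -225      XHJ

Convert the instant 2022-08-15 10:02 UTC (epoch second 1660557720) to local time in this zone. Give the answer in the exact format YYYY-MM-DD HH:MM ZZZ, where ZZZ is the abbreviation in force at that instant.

Query: 2022-08-15 10:02 UTC
Rule 3/5 (XHJ, -03:45): 2022-08-15 05:15 UTC ≤ query < 2022-12-26 04:15 UTC
10·60 + 2 - 225 = 377 min
377 = 0·1440 + 377; 377 = 6·60 + 17 → 06:17, same day
→ 2022-08-15 06:17 XHJ

2022-08-15 06:17 XHJ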